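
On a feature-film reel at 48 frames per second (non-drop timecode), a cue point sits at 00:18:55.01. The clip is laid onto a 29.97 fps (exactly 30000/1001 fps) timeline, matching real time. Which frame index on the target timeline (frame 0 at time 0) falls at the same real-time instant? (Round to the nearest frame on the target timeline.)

frame 34017

Source frame index: (0×3600 + 18×60 + 55) × 48 + 1 = 54481.
Real time: 54481 / (48) = 54481/48 s.
Target frame: (54481/48) × (30000/1001) = 4864375/143 ≈ 34016.608 → 34017.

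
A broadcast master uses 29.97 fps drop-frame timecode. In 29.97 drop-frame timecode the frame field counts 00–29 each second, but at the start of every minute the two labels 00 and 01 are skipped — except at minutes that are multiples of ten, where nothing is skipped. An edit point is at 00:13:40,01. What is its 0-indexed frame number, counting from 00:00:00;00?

24577

Complete 10-minute blocks: 1, each 17982 frames → 17982.
Remaining 3 whole minutes in the current block: 1800 + 2 × 1798 = 5396 frames.
Within the current minute: 40 × 30 + 1 − 2 = 1199 (labels ;00/;01 skipped at this minute). Total = 17982 + 5396 + 1199 = 24577.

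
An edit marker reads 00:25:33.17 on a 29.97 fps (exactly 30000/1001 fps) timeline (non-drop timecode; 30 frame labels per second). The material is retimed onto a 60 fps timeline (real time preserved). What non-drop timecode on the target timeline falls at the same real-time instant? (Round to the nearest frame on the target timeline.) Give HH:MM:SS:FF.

00:25:35:06

Source frame index: (0×3600 + 25×60 + 33) × 30 + 17 = 46007.
Real time: 46007 / (30000/1001) = 46053007/30000 s.
Target frame: (46053007/30000) × (60) = 46053007/500 ≈ 92106.014 → 92106.
At 60 labels/s: frame 92106 → 00:25:35:06.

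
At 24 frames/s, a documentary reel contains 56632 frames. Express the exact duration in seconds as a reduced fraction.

7079/3 seconds

Running time = 56632 ÷ (24) = 56632 × 1/24 = 7079/3 s.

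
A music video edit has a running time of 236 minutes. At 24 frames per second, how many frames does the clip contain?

339840 frames

236 min = 14160 s.
Frames = 14160 × 24 = 339840.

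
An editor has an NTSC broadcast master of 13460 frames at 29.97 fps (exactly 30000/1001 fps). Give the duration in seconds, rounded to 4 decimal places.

Running time = 13460 × 1001/30000 = 673673/1500 s ≈ 449.1153 s.

449.1153 seconds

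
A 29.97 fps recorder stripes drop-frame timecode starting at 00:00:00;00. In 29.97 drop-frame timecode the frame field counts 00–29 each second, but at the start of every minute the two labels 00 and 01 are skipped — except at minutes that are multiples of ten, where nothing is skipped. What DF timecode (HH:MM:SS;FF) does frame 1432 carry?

00:00:47;22

Each 10-minute DF block holds 10 × 60 × 30 − 9 × 2 = 17982 frames. 1432 ÷ 17982 → 0 full blocks, remainder 1432.
Within the partial block the first minute is 1800 frames and each further minute 1798, so 0 further minute boundaries passed. Total skipped labels = 18 × 0 + 2 × 0 = 0.
Non-drop label index = 1432 + 0 = 1432; at 30 labels/s that is 00:00:47:22, i.e. DF 00:00:47;22.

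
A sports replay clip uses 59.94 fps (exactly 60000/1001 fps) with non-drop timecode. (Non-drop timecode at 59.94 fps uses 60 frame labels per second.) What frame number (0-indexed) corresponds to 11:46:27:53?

Total seconds to the label: (11 × 3600 + 46 × 60 + 27) = 42387.
Frame index = 42387 × 60 + 53 = 2543273.

frame 2543273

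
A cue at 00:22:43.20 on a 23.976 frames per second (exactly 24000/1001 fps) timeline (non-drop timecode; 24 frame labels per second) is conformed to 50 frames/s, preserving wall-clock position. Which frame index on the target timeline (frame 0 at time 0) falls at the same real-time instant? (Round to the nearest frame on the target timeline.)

Source frame index: (0×3600 + 22×60 + 43) × 24 + 20 = 32732.
Real time: 32732 / (24000/1001) = 8191183/6000 s.
Target frame: (8191183/6000) × (50) = 8191183/120 ≈ 68259.858 → 68260.

frame 68260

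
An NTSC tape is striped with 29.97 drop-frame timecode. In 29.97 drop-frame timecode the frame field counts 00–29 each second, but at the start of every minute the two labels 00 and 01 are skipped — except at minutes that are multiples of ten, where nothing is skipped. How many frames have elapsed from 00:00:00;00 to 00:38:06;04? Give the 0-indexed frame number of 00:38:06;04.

68514

As if non-drop at 30 labels/s: (0 × 3600 + 38 × 60 + 6) × 30 + 4 = 68584.
Minute boundaries passed: 38; those not divisible by 10: 38 − 3 = 35; dropped labels = 2 × 35 = 70.
Actual frame index = 68584 − 70 = 68514.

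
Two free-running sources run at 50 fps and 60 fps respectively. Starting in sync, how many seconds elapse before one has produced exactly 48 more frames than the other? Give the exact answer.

4.8 seconds

The gap grows by |60 − 50| = 10 frames per second.
Time for a 48-frame gap: 48 ÷ (10) = 4.8 s.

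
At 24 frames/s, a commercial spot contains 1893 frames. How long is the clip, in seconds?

Running time = 1893 / (24) = 78.875 s.

78.875 seconds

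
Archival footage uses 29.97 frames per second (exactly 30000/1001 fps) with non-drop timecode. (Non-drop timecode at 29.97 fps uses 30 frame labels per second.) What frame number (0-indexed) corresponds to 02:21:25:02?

Total seconds to the label: (2 × 3600 + 21 × 60 + 25) = 8485.
Frame index = 8485 × 30 + 2 = 254552.

254552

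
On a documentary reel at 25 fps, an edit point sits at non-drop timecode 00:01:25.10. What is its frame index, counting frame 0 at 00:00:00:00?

Total seconds to the label: (0 × 3600 + 1 × 60 + 25) = 85.
Frame index = 85 × 25 + 10 = 2135.

2135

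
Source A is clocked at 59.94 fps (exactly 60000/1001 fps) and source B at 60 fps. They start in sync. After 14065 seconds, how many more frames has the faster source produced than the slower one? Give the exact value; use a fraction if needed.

843900/1001 frames

A emits 60000/1001 × 14065 = 843900000/1001 frames; B emits 60 × 14065 = 843900.
Difference = 843900/1001 frames (≈ 843.0569); B is ahead of A.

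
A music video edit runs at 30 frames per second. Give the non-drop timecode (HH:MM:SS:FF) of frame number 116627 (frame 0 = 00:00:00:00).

01:04:47:17

116627 ÷ 30 = 3887 full seconds, remainder 17 frames.
3887 s = 1 h 4 min 47 s.
Timecode: 01:04:47:17.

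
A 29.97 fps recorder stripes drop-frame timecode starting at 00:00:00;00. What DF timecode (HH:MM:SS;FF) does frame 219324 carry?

02:01:58;02

Ten DF minutes hold 17982 frames, so frame 219324 lies in block 12 (frames 215784–233765) with 3540 frames into that block.
The block's first minute is 1800 frames and the rest 1798 each; 3540 frames reaches minute 1, so 12 × 18 + 1 × 2 = 218 labels have been skipped so far.
Adding those back, label number 219324 + 218 = 219542 at 30 labels/s is 7318 s + 2 f = 2 h 1 min 58 s frame 2, i.e. 02:01:58;02.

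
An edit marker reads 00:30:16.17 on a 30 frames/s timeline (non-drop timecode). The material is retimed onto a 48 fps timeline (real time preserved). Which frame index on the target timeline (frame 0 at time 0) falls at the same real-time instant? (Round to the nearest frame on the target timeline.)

frame 87195

Source frame index: (0×3600 + 30×60 + 16) × 30 + 17 = 54497.
Real time: 54497 / (30) = 54497/30 s.
Target frame: (54497/30) × (48) = 435976/5 ≈ 87195.200 → 87195.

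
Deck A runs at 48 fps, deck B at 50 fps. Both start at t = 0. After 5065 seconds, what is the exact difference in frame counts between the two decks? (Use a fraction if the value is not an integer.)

10130 frames

A emits 48 × 5065 = 243120 frames; B emits 50 × 5065 = 253250.
Difference = 10130 frames; B is ahead of A.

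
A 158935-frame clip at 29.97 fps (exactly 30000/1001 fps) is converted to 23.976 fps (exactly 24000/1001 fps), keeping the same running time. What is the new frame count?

Target frames = source frames × (target rate / source rate) = 158935 × (24000/1001)/(30000/1001) = 158935 × 4/5 = 127148.

127148 frames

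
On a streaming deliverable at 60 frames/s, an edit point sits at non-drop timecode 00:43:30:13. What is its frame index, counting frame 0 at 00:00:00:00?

Total seconds to the label: (0 × 3600 + 43 × 60 + 30) = 2610.
Frame index = 2610 × 60 + 13 = 156613.

frame 156613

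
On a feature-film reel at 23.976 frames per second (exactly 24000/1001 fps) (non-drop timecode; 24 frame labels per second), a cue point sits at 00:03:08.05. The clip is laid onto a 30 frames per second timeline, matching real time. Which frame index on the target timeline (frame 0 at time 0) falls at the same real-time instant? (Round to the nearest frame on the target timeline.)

Source frame index: (0×3600 + 3×60 + 8) × 24 + 5 = 4517.
Real time: 4517 / (24000/1001) = 4521517/24000 s.
Target frame: (4521517/24000) × (30) = 4521517/800 ≈ 5651.896 → 5652.

frame 5652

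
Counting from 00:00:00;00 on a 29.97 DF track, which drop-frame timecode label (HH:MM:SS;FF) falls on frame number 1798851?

Ten DF minutes hold 17982 frames, so frame 1798851 lies in block 100 (frames 1798200–1816181) with 651 frames into that block.
The block's first minute is 1800 frames and the rest 1798 each; 651 frames reaches minute 0, so 100 × 18 + 0 × 2 = 1800 labels have been skipped so far.
Adding those back, label number 1798851 + 1800 = 1800651 at 30 labels/s is 60021 s + 21 f = 16 h 40 min 21 s frame 21, i.e. 16:40:21;21.

16:40:21;21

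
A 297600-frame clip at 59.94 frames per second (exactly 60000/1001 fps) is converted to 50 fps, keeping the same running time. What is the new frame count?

248248 frames

Target frames = source frames × (target rate / source rate) = 297600 × (50)/(60000/1001) = 297600 × 1001/1200 = 248248.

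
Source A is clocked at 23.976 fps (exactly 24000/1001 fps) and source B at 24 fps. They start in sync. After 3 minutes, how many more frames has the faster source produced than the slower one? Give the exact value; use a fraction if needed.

4320/1001 frames

3 min = 180 s.
A emits 24000/1001 × 180 = 4320000/1001 frames; B emits 24 × 180 = 4320.
Difference = 4320/1001 frames (≈ 4.3157); B is ahead of A.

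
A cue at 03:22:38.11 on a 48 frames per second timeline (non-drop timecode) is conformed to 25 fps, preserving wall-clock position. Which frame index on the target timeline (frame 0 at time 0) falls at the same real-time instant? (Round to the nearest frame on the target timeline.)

frame 303956

Source frame index: (3×3600 + 22×60 + 38) × 48 + 11 = 583595.
Real time: 583595 / (48) = 583595/48 s.
Target frame: (583595/48) × (25) = 14589875/48 ≈ 303955.729 → 303956.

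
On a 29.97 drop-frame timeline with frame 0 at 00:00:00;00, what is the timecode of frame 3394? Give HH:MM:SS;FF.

00:01:53;06

Each 10-minute DF block holds 10 × 60 × 30 − 9 × 2 = 17982 frames. 3394 ÷ 17982 → 0 full blocks, remainder 3394.
Within the partial block the first minute is 1800 frames and each further minute 1798, so 1 further minute boundary passed. Total skipped labels = 18 × 0 + 2 × 1 = 2.
Non-drop label index = 3394 + 2 = 3396; at 30 labels/s that is 00:01:53:06, i.e. DF 00:01:53;06.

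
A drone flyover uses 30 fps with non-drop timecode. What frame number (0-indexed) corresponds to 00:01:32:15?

frame 2775

Total seconds to the label: (0 × 3600 + 1 × 60 + 32) = 92.
Frame index = 92 × 30 + 15 = 2775.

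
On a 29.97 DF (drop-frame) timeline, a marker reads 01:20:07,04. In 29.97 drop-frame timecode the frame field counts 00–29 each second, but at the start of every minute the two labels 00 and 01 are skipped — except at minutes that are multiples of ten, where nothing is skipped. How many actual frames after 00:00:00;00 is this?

144070

Complete 10-minute blocks: 8, each 17982 frames → 143856.
Remaining 0 whole minutes in the current block: 0 frames.
Within the current minute: 7 × 30 + 4 = 214. Total = 143856 + 0 + 214 = 144070.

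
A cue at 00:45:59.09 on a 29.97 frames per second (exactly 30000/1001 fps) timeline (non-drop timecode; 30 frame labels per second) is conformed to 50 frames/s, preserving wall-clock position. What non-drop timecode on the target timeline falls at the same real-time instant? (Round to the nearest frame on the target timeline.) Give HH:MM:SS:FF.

00:46:02:03

Source frame index: (0×3600 + 45×60 + 59) × 30 + 9 = 82779.
Real time: 82779 / (30000/1001) = 27620593/10000 s.
Target frame: (27620593/10000) × (50) = 27620593/200 ≈ 138102.965 → 138103.
At 50 labels/s: frame 138103 → 00:46:02:03.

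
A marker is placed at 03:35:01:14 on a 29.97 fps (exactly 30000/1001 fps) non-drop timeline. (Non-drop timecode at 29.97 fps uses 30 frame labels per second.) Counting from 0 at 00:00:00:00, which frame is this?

Total seconds to the label: (3 × 3600 + 35 × 60 + 1) = 12901.
Frame index = 12901 × 30 + 14 = 387044.

frame 387044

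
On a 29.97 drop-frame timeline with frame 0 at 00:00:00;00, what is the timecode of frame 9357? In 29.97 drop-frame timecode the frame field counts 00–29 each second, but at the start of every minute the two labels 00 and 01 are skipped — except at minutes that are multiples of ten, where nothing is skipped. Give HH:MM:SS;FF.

Each 10-minute DF block holds 10 × 60 × 30 − 9 × 2 = 17982 frames. 9357 ÷ 17982 → 0 full blocks, remainder 9357.
Within the partial block the first minute is 1800 frames and each further minute 1798, so 5 further minute boundaries passed. Total skipped labels = 18 × 0 + 2 × 5 = 10.
Non-drop label index = 9357 + 10 = 9367; at 30 labels/s that is 00:05:12:07, i.e. DF 00:05:12;07.

00:05:12;07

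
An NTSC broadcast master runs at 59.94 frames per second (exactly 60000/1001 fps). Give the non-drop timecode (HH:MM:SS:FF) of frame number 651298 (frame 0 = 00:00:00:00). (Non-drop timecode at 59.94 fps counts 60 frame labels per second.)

03:00:54:58

651298 ÷ 60 = 10854 full seconds, remainder 58 frames.
10854 s = 3 h 0 min 54 s.
Timecode: 03:00:54:58.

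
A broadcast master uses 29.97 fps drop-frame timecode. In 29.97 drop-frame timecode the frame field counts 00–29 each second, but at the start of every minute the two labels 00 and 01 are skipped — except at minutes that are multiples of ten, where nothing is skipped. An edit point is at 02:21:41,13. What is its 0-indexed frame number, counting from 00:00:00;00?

As if non-drop at 30 labels/s: (2 × 3600 + 21 × 60 + 41) × 30 + 13 = 255043.
Minute boundaries passed: 141; those not divisible by 10: 141 − 14 = 127; dropped labels = 2 × 127 = 254.
Actual frame index = 255043 − 254 = 254789.

254789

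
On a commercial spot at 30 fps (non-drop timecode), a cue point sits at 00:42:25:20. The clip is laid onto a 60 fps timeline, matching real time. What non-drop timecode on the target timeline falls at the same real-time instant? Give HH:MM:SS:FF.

Source frame index: (0×3600 + 42×60 + 25) × 30 + 20 = 76370.
Real time: 76370 / (30) = 7637/3 s.
Target frame: (7637/3) × (60) = 152740.
At 60 labels/s: frame 152740 → 00:42:25:40.

00:42:25:40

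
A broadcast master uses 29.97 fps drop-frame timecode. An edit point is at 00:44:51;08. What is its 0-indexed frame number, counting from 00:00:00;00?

80658

As if non-drop at 30 labels/s: (0 × 3600 + 44 × 60 + 51) × 30 + 8 = 80738.
Minute boundaries passed: 44; those not divisible by 10: 44 − 4 = 40; dropped labels = 2 × 40 = 80.
Actual frame index = 80738 − 80 = 80658.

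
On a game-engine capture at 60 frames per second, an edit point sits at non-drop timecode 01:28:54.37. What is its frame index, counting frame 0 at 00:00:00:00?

Total seconds to the label: (1 × 3600 + 28 × 60 + 54) = 5334.
Frame index = 5334 × 60 + 37 = 320077.

frame 320077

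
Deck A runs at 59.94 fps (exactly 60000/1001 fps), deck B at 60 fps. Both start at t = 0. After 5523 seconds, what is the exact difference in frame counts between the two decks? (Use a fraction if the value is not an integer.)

47340/143 frames

A emits 60000/1001 × 5523 = 47340000/143 frames; B emits 60 × 5523 = 331380.
Difference = 47340/143 frames (≈ 331.0490); B is ahead of A.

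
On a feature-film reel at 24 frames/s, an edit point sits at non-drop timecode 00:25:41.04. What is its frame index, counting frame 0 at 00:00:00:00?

36988

Total seconds to the label: (0 × 3600 + 25 × 60 + 41) = 1541.
Frame index = 1541 × 24 + 4 = 36988.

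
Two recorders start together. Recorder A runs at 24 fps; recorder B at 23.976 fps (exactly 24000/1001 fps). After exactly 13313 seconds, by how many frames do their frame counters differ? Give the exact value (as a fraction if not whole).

319512/1001 frames

A emits 24 × 13313 = 319512 frames; B emits 24000/1001 × 13313 = 319512000/1001.
Difference = 319512/1001 frames (≈ 319.1928); B is behind A.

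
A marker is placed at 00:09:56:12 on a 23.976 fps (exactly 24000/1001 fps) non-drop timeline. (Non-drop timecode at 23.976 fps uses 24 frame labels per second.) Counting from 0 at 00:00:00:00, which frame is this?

Total seconds to the label: (0 × 3600 + 9 × 60 + 56) = 596.
Frame index = 596 × 24 + 12 = 14316.

frame 14316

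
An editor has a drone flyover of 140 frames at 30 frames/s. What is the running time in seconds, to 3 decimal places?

4.667 seconds

Running time = 140 × 1/30 = 14/3 s ≈ 4.667 s.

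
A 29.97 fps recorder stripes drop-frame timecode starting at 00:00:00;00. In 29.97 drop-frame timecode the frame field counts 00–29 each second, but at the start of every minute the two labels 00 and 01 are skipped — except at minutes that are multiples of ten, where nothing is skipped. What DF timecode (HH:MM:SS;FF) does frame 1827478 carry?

Each 10-minute DF block holds 10 × 60 × 30 − 9 × 2 = 17982 frames. 1827478 ÷ 17982 → 101 full blocks, remainder 11296.
Within the partial block the first minute is 1800 frames and each further minute 1798, so 6 further minute boundaries passed. Total skipped labels = 18 × 101 + 2 × 6 = 1830.
Non-drop label index = 1827478 + 1830 = 1829308; at 30 labels/s that is 16:56:16:28, i.e. DF 16:56:16;28.

16:56:16;28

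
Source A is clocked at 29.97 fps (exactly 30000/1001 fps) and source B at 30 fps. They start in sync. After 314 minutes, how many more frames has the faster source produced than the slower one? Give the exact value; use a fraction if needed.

565200/1001 frames

314 min = 18840 s.
A emits 30000/1001 × 18840 = 565200000/1001 frames; B emits 30 × 18840 = 565200.
Difference = 565200/1001 frames (≈ 564.6354); B is ahead of A.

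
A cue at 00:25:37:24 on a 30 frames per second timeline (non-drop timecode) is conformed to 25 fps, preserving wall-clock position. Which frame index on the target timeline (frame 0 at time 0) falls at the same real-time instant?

frame 38445

Source frame index: (0×3600 + 25×60 + 37) × 30 + 24 = 46134.
Real time: 46134 / (30) = 7689/5 s.
Target frame: (7689/5) × (25) = 38445.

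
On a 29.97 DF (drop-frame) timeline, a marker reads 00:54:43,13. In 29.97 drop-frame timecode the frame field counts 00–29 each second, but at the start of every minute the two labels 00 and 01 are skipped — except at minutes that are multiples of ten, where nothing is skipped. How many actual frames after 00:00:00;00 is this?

98405

As if non-drop at 30 labels/s: (0 × 3600 + 54 × 60 + 43) × 30 + 13 = 98503.
Minute boundaries passed: 54; those not divisible by 10: 54 − 5 = 49; dropped labels = 2 × 49 = 98.
Actual frame index = 98503 − 98 = 98405.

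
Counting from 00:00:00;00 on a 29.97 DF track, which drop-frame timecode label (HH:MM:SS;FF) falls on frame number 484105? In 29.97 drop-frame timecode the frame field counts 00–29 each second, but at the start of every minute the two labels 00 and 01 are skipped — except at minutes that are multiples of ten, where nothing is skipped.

Each 10-minute DF block holds 10 × 60 × 30 − 9 × 2 = 17982 frames. 484105 ÷ 17982 → 26 full blocks, remainder 16573.
Within the partial block the first minute is 1800 frames and each further minute 1798, so 9 further minute boundaries passed. Total skipped labels = 18 × 26 + 2 × 9 = 486.
Non-drop label index = 484105 + 486 = 484591; at 30 labels/s that is 04:29:13:01, i.e. DF 04:29:13;01.

04:29:13;01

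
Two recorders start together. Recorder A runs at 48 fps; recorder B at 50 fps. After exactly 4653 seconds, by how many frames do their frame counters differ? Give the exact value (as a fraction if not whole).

9306 frames

A emits 48 × 4653 = 223344 frames; B emits 50 × 4653 = 232650.
Difference = 9306 frames; B is ahead of A.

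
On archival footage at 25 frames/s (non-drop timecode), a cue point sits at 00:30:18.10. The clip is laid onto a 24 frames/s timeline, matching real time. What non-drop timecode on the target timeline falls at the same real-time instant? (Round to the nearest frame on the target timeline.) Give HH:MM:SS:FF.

Source frame index: (0×3600 + 30×60 + 18) × 25 + 10 = 45460.
Real time: 45460 / (25) = 9092/5 s.
Target frame: (9092/5) × (24) = 218208/5 ≈ 43641.600 → 43642.
At 24 labels/s: frame 43642 → 00:30:18:10.

00:30:18:10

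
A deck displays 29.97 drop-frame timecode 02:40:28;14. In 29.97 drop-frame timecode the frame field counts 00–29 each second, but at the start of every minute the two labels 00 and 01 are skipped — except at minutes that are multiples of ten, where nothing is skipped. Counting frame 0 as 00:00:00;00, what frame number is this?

288566

As if non-drop at 30 labels/s: (2 × 3600 + 40 × 60 + 28) × 30 + 14 = 288854.
Minute boundaries passed: 160; those not divisible by 10: 160 − 16 = 144; dropped labels = 2 × 144 = 288.
Actual frame index = 288854 − 288 = 288566.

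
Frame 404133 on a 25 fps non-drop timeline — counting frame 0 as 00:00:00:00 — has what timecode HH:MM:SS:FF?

04:29:25:08

404133 ÷ 25 = 16165 full seconds, remainder 8 frames.
16165 s = 4 h 29 min 25 s.
Timecode: 04:29:25:08.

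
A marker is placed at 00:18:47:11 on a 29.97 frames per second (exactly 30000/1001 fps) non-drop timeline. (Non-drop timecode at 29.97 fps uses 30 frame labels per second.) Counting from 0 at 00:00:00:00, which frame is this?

Total seconds to the label: (0 × 3600 + 18 × 60 + 47) = 1127.
Frame index = 1127 × 30 + 11 = 33821.

frame 33821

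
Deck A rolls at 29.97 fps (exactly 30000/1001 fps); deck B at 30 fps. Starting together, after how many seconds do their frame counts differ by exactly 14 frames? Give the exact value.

The gap grows by |30 − 30000/1001| = 30/1001 frames per second.
Time for a 14-frame gap: 14 ÷ (30/1001) = 7007/15 s.

7007/15 seconds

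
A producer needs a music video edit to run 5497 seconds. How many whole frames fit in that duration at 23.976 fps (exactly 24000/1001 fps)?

Frames = 5497 × 24000/1001 = 131928000/1001 ≈ 131796.2038.
Complete frames: 131796.

131796 frames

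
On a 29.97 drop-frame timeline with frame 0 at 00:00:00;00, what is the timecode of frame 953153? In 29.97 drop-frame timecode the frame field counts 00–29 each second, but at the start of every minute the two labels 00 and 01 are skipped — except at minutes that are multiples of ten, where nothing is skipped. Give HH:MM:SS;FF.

Each 10-minute DF block holds 10 × 60 × 30 − 9 × 2 = 17982 frames. 953153 ÷ 17982 → 53 full blocks, remainder 107.
Within the partial block the first minute is 1800 frames and each further minute 1798, so 0 further minute boundaries passed. Total skipped labels = 18 × 53 + 2 × 0 = 954.
Non-drop label index = 953153 + 954 = 954107; at 30 labels/s that is 08:50:03:17, i.e. DF 08:50:03;17.

08:50:03;17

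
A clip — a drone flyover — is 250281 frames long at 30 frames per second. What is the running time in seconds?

8342.7 seconds

Running time = 250281 / (30) = 8342.7 s.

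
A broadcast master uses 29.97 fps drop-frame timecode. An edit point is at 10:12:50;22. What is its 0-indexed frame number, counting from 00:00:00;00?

1102020

Complete 10-minute blocks: 61, each 17982 frames → 1096902.
Remaining 2 whole minutes in the current block: 1800 + 1 × 1798 = 3598 frames.
Within the current minute: 50 × 30 + 22 − 2 = 1520 (labels ;00/;01 skipped at this minute). Total = 1096902 + 3598 + 1520 = 1102020.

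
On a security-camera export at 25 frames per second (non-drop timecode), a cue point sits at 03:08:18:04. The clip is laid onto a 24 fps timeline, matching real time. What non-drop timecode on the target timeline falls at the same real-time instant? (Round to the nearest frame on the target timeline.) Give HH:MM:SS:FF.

03:08:18:04

Source frame index: (3×3600 + 8×60 + 18) × 25 + 4 = 282454.
Real time: 282454 / (25) = 282454/25 s.
Target frame: (282454/25) × (24) = 6778896/25 ≈ 271155.840 → 271156.
At 24 labels/s: frame 271156 → 03:08:18:04.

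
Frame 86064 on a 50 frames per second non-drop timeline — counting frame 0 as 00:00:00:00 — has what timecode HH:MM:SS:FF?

00:28:41:14

86064 ÷ 50 = 1721 full seconds, remainder 14 frames.
1721 s = 0 h 28 min 41 s.
Timecode: 00:28:41:14.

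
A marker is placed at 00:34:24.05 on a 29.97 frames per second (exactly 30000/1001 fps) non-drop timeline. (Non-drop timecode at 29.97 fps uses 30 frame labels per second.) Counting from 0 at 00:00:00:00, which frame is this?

61925

Total seconds to the label: (0 × 3600 + 34 × 60 + 24) = 2064.
Frame index = 2064 × 30 + 5 = 61925.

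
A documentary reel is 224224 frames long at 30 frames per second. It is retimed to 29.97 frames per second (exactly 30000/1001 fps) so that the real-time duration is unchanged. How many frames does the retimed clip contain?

224000 frames

Target frames = source frames × (target rate / source rate) = 224224 × (30000/1001)/(30) = 224224 × 1000/1001 = 224000.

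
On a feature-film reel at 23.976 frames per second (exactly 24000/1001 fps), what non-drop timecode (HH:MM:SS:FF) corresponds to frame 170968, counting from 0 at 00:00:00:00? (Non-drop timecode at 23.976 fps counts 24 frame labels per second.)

01:58:43:16

170968 ÷ 24 = 7123 full seconds, remainder 16 frames.
7123 s = 1 h 58 min 43 s.
Timecode: 01:58:43:16.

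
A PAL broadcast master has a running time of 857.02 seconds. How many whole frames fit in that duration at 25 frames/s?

21425 frames

Frames = 857.02 × 25 = 42851/2 ≈ 21425.5000.
Complete frames: 21425.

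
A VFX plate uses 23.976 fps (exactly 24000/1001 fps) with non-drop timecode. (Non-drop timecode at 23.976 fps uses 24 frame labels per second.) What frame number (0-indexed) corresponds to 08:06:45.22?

frame 700942

Total seconds to the label: (8 × 3600 + 6 × 60 + 45) = 29205.
Frame index = 29205 × 24 + 22 = 700942.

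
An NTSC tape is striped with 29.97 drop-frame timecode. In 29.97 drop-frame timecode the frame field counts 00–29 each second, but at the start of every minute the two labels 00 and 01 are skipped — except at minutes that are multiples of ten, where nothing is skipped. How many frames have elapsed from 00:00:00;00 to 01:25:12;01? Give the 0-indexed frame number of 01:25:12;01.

Complete 10-minute blocks: 8, each 17982 frames → 143856.
Remaining 5 whole minutes in the current block: 1800 + 4 × 1798 = 8992 frames.
Within the current minute: 12 × 30 + 1 − 2 = 359 (labels ;00/;01 skipped at this minute). Total = 143856 + 8992 + 359 = 153207.

153207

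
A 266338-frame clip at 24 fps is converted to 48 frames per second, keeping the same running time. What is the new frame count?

532676 frames

Target frames = source frames × (target rate / source rate) = 266338 × (48)/(24) = 266338 × 2 = 532676.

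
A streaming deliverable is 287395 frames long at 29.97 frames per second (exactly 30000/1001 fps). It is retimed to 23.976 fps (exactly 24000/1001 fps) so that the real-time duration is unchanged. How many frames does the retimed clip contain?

Target frames = source frames × (target rate / source rate) = 287395 × (24000/1001)/(30000/1001) = 287395 × 4/5 = 229916.

229916 frames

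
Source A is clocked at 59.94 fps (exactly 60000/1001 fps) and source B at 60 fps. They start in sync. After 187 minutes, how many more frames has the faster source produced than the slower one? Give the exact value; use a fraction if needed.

187 min = 11220 s.
A emits 60000/1001 × 11220 = 61200000/91 frames; B emits 60 × 11220 = 673200.
Difference = 61200/91 frames (≈ 672.5275); B is ahead of A.

61200/91 frames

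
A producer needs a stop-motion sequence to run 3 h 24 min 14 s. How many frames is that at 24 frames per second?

3 h 24 min 14 s = 12254 s.
Frames = 12254 × 24 = 294096.

294096 frames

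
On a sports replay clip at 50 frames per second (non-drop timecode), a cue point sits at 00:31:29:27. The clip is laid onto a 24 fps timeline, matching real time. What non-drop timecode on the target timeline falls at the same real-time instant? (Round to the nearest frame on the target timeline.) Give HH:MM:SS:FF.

Source frame index: (0×3600 + 31×60 + 29) × 50 + 27 = 94477.
Real time: 94477 / (50) = 94477/50 s.
Target frame: (94477/50) × (24) = 1133724/25 ≈ 45348.960 → 45349.
At 24 labels/s: frame 45349 → 00:31:29:13.

00:31:29:13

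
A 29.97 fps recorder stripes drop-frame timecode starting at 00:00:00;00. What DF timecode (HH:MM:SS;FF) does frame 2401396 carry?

Each 10-minute DF block holds 10 × 60 × 30 − 9 × 2 = 17982 frames. 2401396 ÷ 17982 → 133 full blocks, remainder 9790.
Within the partial block the first minute is 1800 frames and each further minute 1798, so 5 further minute boundaries passed. Total skipped labels = 18 × 133 + 2 × 5 = 2404.
Non-drop label index = 2401396 + 2404 = 2403800; at 30 labels/s that is 22:15:26:20, i.e. DF 22:15:26;20.

22:15:26;20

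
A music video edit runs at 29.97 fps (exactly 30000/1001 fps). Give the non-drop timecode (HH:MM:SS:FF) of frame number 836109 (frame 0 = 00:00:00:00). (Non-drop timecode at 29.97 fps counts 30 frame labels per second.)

07:44:30:09

836109 ÷ 30 = 27870 full seconds, remainder 9 frames.
27870 s = 7 h 44 min 30 s.
Timecode: 07:44:30:09.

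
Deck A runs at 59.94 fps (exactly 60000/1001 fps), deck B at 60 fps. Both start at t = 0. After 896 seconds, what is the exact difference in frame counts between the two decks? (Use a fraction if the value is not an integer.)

7680/143 frames

A emits 60000/1001 × 896 = 7680000/143 frames; B emits 60 × 896 = 53760.
Difference = 7680/143 frames (≈ 53.7063); B is ahead of A.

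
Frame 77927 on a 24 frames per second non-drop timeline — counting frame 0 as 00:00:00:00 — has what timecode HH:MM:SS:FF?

00:54:06:23

77927 ÷ 24 = 3246 full seconds, remainder 23 frames.
3246 s = 0 h 54 min 6 s.
Timecode: 00:54:06:23.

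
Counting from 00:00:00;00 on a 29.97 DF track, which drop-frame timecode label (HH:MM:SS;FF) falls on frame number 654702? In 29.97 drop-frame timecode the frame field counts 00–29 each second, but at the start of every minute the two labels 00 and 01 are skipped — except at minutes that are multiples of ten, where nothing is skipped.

06:04:05;08

Ten DF minutes hold 17982 frames, so frame 654702 lies in block 36 (frames 647352–665333) with 7350 frames into that block.
The block's first minute is 1800 frames and the rest 1798 each; 7350 frames reaches minute 4, so 36 × 18 + 4 × 2 = 656 labels have been skipped so far.
Adding those back, label number 654702 + 656 = 655358 at 30 labels/s is 21845 s + 8 f = 6 h 4 min 5 s frame 8, i.e. 06:04:05;08.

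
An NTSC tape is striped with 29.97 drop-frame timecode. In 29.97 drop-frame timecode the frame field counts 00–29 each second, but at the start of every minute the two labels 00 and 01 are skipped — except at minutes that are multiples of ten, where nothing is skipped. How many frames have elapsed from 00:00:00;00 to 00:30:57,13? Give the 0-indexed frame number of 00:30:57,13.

Complete 10-minute blocks: 3, each 17982 frames → 53946.
Remaining 0 whole minutes in the current block: 0 frames.
Within the current minute: 57 × 30 + 13 = 1723. Total = 53946 + 0 + 1723 = 55669.

55669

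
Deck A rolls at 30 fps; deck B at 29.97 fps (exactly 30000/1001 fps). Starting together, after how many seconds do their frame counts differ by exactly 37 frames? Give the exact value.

37037/30 seconds

The gap grows by |30000/1001 − 30| = 30/1001 frames per second.
Time for a 37-frame gap: 37 ÷ (30/1001) = 37037/30 s.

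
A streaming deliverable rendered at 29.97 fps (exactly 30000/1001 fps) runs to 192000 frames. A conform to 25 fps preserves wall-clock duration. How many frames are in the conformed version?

Target frames = source frames × (target rate / source rate) = 192000 × (25)/(30000/1001) = 192000 × 1001/1200 = 160160.

160160 frames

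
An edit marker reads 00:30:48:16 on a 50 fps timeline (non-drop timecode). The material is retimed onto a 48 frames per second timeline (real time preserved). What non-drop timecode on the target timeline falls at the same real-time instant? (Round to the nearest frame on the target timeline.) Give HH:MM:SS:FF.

Source frame index: (0×3600 + 30×60 + 48) × 50 + 16 = 92416.
Real time: 92416 / (50) = 46208/25 s.
Target frame: (46208/25) × (48) = 2217984/25 ≈ 88719.360 → 88719.
At 48 labels/s: frame 88719 → 00:30:48:15.

00:30:48:15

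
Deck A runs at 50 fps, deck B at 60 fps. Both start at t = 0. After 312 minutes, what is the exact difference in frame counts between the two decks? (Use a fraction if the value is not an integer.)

312 min = 18720 s.
A emits 50 × 18720 = 936000 frames; B emits 60 × 18720 = 1123200.
Difference = 187200 frames; B is ahead of A.

187200 frames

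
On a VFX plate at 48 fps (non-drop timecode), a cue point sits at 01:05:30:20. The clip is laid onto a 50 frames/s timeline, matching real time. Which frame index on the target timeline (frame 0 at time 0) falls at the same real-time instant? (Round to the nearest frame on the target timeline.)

Source frame index: (1×3600 + 5×60 + 30) × 48 + 20 = 188660.
Real time: 188660 / (48) = 47165/12 s.
Target frame: (47165/12) × (50) = 1179125/6 ≈ 196520.833 → 196521.

frame 196521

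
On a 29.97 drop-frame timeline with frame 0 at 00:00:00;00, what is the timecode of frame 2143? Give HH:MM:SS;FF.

00:01:11;15

Each 10-minute DF block holds 10 × 60 × 30 − 9 × 2 = 17982 frames. 2143 ÷ 17982 → 0 full blocks, remainder 2143.
Within the partial block the first minute is 1800 frames and each further minute 1798, so 1 further minute boundary passed. Total skipped labels = 18 × 0 + 2 × 1 = 2.
Non-drop label index = 2143 + 2 = 2145; at 30 labels/s that is 00:01:11:15, i.e. DF 00:01:11;15.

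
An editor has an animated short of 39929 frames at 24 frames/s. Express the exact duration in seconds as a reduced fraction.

Running time = 39929 ÷ (24) = 39929 × 1/24 = 39929/24 s.

39929/24 seconds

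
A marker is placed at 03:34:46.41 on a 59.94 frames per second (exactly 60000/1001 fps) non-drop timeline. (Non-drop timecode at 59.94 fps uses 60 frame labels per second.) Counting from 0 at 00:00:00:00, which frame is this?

Total seconds to the label: (3 × 3600 + 34 × 60 + 46) = 12886.
Frame index = 12886 × 60 + 41 = 773201.

773201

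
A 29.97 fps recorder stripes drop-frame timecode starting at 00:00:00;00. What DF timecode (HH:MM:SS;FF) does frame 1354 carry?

Ten DF minutes hold 17982 frames, so frame 1354 lies in block 0 (frames 0–17981) with 1354 frames into that block.
The block's first minute is 1800 frames and the rest 1798 each; 1354 frames reaches minute 0, so 0 × 18 + 0 × 2 = 0 labels have been skipped so far.
Adding those back, label number 1354 + 0 = 1354 at 30 labels/s is 45 s + 4 f = 0 h 0 min 45 s frame 4, i.e. 00:00:45;04.

00:00:45;04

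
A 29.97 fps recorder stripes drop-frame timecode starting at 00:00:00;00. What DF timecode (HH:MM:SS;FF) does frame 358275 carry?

03:19:14;15

Ten DF minutes hold 17982 frames, so frame 358275 lies in block 19 (frames 341658–359639) with 16617 frames into that block.
The block's first minute is 1800 frames and the rest 1798 each; 16617 frames reaches minute 9, so 19 × 18 + 9 × 2 = 360 labels have been skipped so far.
Adding those back, label number 358275 + 360 = 358635 at 30 labels/s is 11954 s + 15 f = 3 h 19 min 14 s frame 15, i.e. 03:19:14;15.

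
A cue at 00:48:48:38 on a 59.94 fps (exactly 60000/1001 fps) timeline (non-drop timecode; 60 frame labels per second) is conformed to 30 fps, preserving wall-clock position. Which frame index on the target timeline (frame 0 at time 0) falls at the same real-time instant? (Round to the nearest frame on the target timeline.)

frame 87947

Source frame index: (0×3600 + 48×60 + 48) × 60 + 38 = 175718.
Real time: 175718 / (60000/1001) = 87946859/30000 s.
Target frame: (87946859/30000) × (30) = 87946859/1000 ≈ 87946.859 → 87947.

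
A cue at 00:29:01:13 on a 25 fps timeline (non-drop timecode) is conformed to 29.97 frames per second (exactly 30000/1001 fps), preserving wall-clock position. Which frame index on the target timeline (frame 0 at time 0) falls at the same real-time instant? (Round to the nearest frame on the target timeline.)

frame 52193

Source frame index: (0×3600 + 29×60 + 1) × 25 + 13 = 43538.
Real time: 43538 / (25) = 43538/25 s.
Target frame: (43538/25) × (30000/1001) = 4749600/91 ≈ 52193.407 → 52193.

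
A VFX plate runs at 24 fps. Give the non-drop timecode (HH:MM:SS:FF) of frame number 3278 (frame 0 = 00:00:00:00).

00:02:16:14

3278 ÷ 24 = 136 full seconds, remainder 14 frames.
136 s = 0 h 2 min 16 s.
Timecode: 00:02:16:14.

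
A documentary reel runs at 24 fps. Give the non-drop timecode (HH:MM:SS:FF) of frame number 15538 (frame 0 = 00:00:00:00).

00:10:47:10

15538 ÷ 24 = 647 full seconds, remainder 10 frames.
647 s = 0 h 10 min 47 s.
Timecode: 00:10:47:10.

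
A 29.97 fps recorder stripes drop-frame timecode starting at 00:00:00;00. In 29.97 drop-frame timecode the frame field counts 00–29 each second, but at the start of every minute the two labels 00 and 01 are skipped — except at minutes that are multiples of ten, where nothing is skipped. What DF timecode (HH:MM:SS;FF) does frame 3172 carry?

Each 10-minute DF block holds 10 × 60 × 30 − 9 × 2 = 17982 frames. 3172 ÷ 17982 → 0 full blocks, remainder 3172.
Within the partial block the first minute is 1800 frames and each further minute 1798, so 1 further minute boundary passed. Total skipped labels = 18 × 0 + 2 × 1 = 2.
Non-drop label index = 3172 + 2 = 3174; at 30 labels/s that is 00:01:45:24, i.e. DF 00:01:45;24.

00:01:45;24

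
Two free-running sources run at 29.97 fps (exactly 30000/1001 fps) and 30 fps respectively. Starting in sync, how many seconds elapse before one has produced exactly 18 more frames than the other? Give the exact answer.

The gap grows by |30 − 30000/1001| = 30/1001 frames per second.
Time for a 18-frame gap: 18 ÷ (30/1001) = 600.6 s.

600.6 seconds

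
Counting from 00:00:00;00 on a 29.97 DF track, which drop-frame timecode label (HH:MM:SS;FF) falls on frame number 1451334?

Each 10-minute DF block holds 10 × 60 × 30 − 9 × 2 = 17982 frames. 1451334 ÷ 17982 → 80 full blocks, remainder 12774.
Within the partial block the first minute is 1800 frames and each further minute 1798, so 7 further minute boundaries passed. Total skipped labels = 18 × 80 + 2 × 7 = 1454.
Non-drop label index = 1451334 + 1454 = 1452788; at 30 labels/s that is 13:27:06:08, i.e. DF 13:27:06;08.

13:27:06;08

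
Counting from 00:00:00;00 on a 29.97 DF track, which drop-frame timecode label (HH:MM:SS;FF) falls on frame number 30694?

00:17:04;06

Each 10-minute DF block holds 10 × 60 × 30 − 9 × 2 = 17982 frames. 30694 ÷ 17982 → 1 full block, remainder 12712.
Within the partial block the first minute is 1800 frames and each further minute 1798, so 7 further minute boundaries passed. Total skipped labels = 18 × 1 + 2 × 7 = 32.
Non-drop label index = 30694 + 32 = 30726; at 30 labels/s that is 00:17:04:06, i.e. DF 00:17:04;06.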